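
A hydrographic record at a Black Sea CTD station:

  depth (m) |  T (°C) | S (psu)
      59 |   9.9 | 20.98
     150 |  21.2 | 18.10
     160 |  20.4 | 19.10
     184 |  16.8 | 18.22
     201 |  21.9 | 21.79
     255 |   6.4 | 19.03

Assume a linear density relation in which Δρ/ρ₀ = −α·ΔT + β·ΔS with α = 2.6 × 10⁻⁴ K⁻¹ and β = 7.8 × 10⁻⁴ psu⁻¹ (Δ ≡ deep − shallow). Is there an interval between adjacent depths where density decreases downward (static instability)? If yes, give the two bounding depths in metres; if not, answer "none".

Evaluate Δρ/ρ₀ = −αΔT + βΔS across each adjacent pair:
  59–150 m: −αΔT+βΔS = −(2.6 × 10⁻⁴)(+11.3)+(7.8 × 10⁻⁴)(-2.88) = -5.2 × 10⁻³ → UNSTABLE
  150–160 m: −αΔT+βΔS = −(2.6 × 10⁻⁴)(-0.8)+(7.8 × 10⁻⁴)(+1.00) = 9.9 × 10⁻⁴ → stable
  160–184 m: −αΔT+βΔS = −(2.6 × 10⁻⁴)(-3.6)+(7.8 × 10⁻⁴)(-0.88) = 2.5 × 10⁻⁴ → stable
  184–201 m: −αΔT+βΔS = −(2.6 × 10⁻⁴)(+5.1)+(7.8 × 10⁻⁴)(+3.57) = 1.5 × 10⁻³ → stable
  201–255 m: −αΔT+βΔS = −(2.6 × 10⁻⁴)(-15.5)+(7.8 × 10⁻⁴)(-2.76) = 1.9 × 10⁻³ → stable
The 59–150 m interval has Δρ < 0: lighter water underlies denser water.

59–150 m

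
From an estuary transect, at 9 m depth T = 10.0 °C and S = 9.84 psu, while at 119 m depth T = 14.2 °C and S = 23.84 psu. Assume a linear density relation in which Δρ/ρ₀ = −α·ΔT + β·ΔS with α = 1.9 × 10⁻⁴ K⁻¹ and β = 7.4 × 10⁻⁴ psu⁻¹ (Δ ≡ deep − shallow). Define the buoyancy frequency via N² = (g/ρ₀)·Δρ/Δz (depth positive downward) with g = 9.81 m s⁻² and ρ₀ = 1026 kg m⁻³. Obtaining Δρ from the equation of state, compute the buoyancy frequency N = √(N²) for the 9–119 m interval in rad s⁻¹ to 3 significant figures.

0.0292 rad s⁻¹

ΔT = +4.2 K, ΔS = +14.00 psu (deep − shallow).
Δρ/ρ₀ = −αΔT + βΔS = -7.98 × 10⁻⁴ + 0.01036 = 9.562 × 10⁻³, so Δρ ≈ 9.811 kg m⁻³.
N² = (g/ρ₀)·Δρ/Δz = g·(Δρ/ρ₀)/Δz = 9.81 × 9.562 × 10⁻³ / 110 = 8.5276 × 10⁻⁴ s⁻².
N = √(8.5276 × 10⁻⁴) = 0.029202 rad s⁻¹ ≈ 0.0292 rad s⁻¹.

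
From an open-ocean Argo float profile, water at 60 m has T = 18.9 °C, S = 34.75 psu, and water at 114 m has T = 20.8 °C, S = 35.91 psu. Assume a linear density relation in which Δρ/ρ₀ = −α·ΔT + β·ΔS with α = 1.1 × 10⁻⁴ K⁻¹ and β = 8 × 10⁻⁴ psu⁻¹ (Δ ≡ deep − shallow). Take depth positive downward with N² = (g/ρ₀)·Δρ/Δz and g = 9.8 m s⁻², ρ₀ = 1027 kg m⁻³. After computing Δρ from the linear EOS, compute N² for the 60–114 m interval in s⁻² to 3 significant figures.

1.30 × 10⁻⁴ s⁻²

ΔT = +1.9 K, ΔS = +1.16 psu (deep − shallow).
Δρ/ρ₀ = −αΔT + βΔS = -2.09 × 10⁻⁴ + 9.28 × 10⁻⁴ = 7.19 × 10⁻⁴, so Δρ ≈ 0.7384 kg m⁻³.
N² = (g/ρ₀)·Δρ/Δz = g·(Δρ/ρ₀)/Δz = 9.8 × 7.19 × 10⁻⁴ / 54 = 1.3049 × 10⁻⁴ s⁻² ≈ 1.30 × 10⁻⁴ s⁻².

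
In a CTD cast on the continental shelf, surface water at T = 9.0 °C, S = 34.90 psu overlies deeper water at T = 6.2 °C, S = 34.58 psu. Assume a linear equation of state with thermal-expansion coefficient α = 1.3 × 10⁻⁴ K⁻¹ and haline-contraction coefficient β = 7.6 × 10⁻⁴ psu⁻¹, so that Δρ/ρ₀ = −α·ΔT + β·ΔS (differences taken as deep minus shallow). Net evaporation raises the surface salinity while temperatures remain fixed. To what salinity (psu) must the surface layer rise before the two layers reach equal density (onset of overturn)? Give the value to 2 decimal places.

35.06 psu

Neutral buoyancy requires −α(T_deep − T_surf) + β(S_deep − S_surf′) = 0.
S_surf′ = S_deep − (α/β)·ΔT = 34.58 − (1.3 × 10⁻⁴/7.6 × 10⁻⁴)·(-2.8) = 35.0589 psu.
Increase required: 35.0589 − 34.90 = 0.1589 psu.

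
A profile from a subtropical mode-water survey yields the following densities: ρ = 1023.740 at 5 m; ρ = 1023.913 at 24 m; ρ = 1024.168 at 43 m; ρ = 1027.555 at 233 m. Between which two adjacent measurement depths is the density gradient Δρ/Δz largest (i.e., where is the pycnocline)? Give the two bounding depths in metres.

Compute the density gradient over each adjacent pair:
  5–24 m: Δρ/Δz = 0.173/19 = 9.1 × 10⁻³ kg m⁻⁴
  24–43 m: Δρ/Δz = 0.255/19 = 0.013 kg m⁻⁴
  43–233 m: Δρ/Δz = 3.387/190 = 0.018 kg m⁻⁴
The largest gradient is in the 43–233 m interval — the pycnocline.

43–233 m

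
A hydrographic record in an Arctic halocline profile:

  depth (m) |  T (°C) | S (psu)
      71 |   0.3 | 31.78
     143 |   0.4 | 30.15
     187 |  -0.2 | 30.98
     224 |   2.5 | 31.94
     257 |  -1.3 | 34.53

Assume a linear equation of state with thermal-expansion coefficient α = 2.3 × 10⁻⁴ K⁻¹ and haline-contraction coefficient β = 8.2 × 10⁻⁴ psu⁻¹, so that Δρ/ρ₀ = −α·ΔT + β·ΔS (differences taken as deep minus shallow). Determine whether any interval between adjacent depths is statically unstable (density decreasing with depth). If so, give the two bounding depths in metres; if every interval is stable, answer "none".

71–143 m

Evaluate Δρ/ρ₀ = −αΔT + βΔS across each adjacent pair:
  71–143 m: −αΔT+βΔS = −(2.3 × 10⁻⁴)(+0.1)+(8.2 × 10⁻⁴)(-1.63) = -1.4 × 10⁻³ → UNSTABLE
  143–187 m: −αΔT+βΔS = −(2.3 × 10⁻⁴)(-0.6)+(8.2 × 10⁻⁴)(+0.83) = 8.2 × 10⁻⁴ → stable
  187–224 m: −αΔT+βΔS = −(2.3 × 10⁻⁴)(+2.7)+(8.2 × 10⁻⁴)(+0.96) = 1.7 × 10⁻⁴ → stable
  224–257 m: −αΔT+βΔS = −(2.3 × 10⁻⁴)(-3.8)+(8.2 × 10⁻⁴)(+2.59) = 3.0 × 10⁻³ → stable
The 71–143 m interval has Δρ < 0: lighter water underlies denser water.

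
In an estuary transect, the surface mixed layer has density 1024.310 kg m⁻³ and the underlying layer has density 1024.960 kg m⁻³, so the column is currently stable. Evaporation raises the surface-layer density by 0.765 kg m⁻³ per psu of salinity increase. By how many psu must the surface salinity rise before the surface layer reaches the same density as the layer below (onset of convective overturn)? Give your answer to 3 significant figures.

0.850 psu

Density deficit of the surface layer: 1024.960 − 1024.310 = 0.65 kg m⁻³.
Required change = 0.65 / 0.765 = 0.850 psu.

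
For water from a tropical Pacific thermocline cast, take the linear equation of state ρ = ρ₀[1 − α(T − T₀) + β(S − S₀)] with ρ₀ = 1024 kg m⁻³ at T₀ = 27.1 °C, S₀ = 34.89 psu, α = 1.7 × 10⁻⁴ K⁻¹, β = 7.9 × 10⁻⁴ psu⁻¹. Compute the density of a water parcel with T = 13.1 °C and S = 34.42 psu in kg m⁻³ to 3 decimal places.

1026.057 kg m⁻³

T − T₀ = -14.0 K, S − S₀ = -0.47 psu.
Bracket = 1 − α·(-14.0) + β·(-0.47) = 1 + (2.0087 × 10⁻³) = 1.0020087.
ρ = 1024 × 1.0020087 = 1026.057 kg m⁻³.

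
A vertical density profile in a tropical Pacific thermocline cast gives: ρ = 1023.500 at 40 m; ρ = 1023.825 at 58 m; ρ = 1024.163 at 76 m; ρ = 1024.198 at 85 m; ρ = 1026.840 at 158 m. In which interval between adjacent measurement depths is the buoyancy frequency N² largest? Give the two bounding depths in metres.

85–158 m

Compute the density gradient over each adjacent pair:
  40–58 m: Δρ/Δz = 0.325/18 = 0.018 kg m⁻⁴
  58–76 m: Δρ/Δz = 0.338/18 = 0.019 kg m⁻⁴
  76–85 m: Δρ/Δz = 0.035/9 = 3.9 × 10⁻³ kg m⁻⁴
  85–158 m: Δρ/Δz = 2.642/73 = 0.036 kg m⁻⁴
The largest gradient is in the 85–158 m interval — the pycnocline.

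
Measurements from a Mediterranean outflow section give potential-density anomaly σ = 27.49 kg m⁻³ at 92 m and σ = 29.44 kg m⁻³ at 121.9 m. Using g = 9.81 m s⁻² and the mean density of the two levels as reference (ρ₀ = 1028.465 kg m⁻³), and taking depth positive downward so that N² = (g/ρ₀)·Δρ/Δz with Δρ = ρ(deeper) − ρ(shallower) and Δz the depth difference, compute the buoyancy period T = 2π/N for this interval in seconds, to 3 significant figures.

252 s

Δρ = 1029.44 − 1027.49 = 1.95 kg m⁻³ over Δz = 121.9 − 92 = 29.9 m.
N² = (9.81/1028.465) × (1.95/29.9) = 6.2208 × 10⁻⁴ s⁻².
N = √(6.2208 × 10⁻⁴) = 0.024942 rad s⁻¹, so T = 2π/N = 251.91 s ≈ 252 s.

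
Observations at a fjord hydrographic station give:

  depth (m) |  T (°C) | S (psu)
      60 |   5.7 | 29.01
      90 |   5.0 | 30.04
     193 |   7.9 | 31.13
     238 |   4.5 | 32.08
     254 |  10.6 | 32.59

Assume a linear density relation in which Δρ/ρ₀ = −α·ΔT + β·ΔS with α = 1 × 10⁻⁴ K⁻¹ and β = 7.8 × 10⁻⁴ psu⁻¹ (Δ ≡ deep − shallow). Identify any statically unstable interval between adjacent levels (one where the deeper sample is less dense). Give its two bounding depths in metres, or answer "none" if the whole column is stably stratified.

Evaluate Δρ/ρ₀ = −αΔT + βΔS across each adjacent pair:
  60–90 m: −αΔT+βΔS = −(1 × 10⁻⁴)(-0.7)+(7.8 × 10⁻⁴)(+1.03) = 8.7 × 10⁻⁴ → stable
  90–193 m: −αΔT+βΔS = −(1 × 10⁻⁴)(+2.9)+(7.8 × 10⁻⁴)(+1.09) = 5.6 × 10⁻⁴ → stable
  193–238 m: −αΔT+βΔS = −(1 × 10⁻⁴)(-3.4)+(7.8 × 10⁻⁴)(+0.95) = 1.1 × 10⁻³ → stable
  238–254 m: −αΔT+βΔS = −(1 × 10⁻⁴)(+6.1)+(7.8 × 10⁻⁴)(+0.51) = -2.1 × 10⁻⁴ → UNSTABLE
The 238–254 m interval has Δρ < 0: lighter water underlies denser water.

238–254 m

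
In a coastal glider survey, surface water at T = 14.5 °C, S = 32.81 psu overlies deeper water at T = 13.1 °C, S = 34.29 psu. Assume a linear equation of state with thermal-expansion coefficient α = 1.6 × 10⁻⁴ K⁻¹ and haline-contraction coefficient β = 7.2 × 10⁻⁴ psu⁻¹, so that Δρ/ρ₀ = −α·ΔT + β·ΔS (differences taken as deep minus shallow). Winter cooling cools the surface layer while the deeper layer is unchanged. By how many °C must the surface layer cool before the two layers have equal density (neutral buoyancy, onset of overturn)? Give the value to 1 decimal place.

Neutral buoyancy requires Δρ = 0, i.e. −α(T_deep − T_surf′) + β(S_deep − S_surf) = 0.
T_surf′ = T_deep − (β/α)·ΔS = 13.1 − (7.2 × 10⁻⁴/1.6 × 10⁻⁴)·(+1.48) = 6.440 °C.
Cooling required: 14.5 − (6.440) = 8.060 °C.

8.1 °C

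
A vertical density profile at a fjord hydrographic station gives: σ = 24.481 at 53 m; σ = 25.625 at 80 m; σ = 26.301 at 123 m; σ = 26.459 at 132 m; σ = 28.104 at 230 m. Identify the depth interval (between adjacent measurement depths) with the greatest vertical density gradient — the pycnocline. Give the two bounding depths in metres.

Compute the density gradient over each adjacent pair:
  53–80 m: Δρ/Δz = 1.144/27 = 0.042 kg m⁻⁴
  80–123 m: Δρ/Δz = 0.676/43 = 0.016 kg m⁻⁴
  123–132 m: Δρ/Δz = 0.158/9 = 0.018 kg m⁻⁴
  132–230 m: Δρ/Δz = 1.645/98 = 0.017 kg m⁻⁴
The largest gradient is in the 53–80 m interval — the pycnocline.

53–80 m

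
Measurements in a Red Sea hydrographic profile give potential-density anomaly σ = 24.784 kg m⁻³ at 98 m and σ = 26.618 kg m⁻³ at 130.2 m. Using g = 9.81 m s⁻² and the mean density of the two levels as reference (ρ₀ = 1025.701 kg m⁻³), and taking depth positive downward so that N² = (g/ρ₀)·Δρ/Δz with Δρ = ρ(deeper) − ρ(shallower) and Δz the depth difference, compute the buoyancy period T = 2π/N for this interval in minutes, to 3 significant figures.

Δρ = 1026.618 − 1024.784 = 1.834 kg m⁻³ over Δz = 130.2 − 98 = 32.2 m.
N² = (9.81/1025.701) × (1.834/32.2) = 5.4474 × 10⁻⁴ s⁻².
N = √(5.4474 × 10⁻⁴) = 0.023340 rad s⁻¹, so T = 2π/N = 269.20 s = 4.4867 min ≈ 4.49 min.

4.49 min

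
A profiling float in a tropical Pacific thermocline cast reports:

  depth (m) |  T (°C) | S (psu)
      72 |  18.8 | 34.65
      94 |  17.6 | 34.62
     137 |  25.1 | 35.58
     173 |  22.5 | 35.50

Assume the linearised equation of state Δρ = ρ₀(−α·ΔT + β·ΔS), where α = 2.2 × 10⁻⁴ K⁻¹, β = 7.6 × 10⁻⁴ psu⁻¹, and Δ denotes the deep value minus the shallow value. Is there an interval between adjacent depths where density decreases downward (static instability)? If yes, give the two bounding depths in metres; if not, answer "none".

Evaluate Δρ/ρ₀ = −αΔT + βΔS across each adjacent pair:
  72–94 m: −αΔT+βΔS = −(2.2 × 10⁻⁴)(-1.2)+(7.6 × 10⁻⁴)(-0.03) = 2.4 × 10⁻⁴ → stable
  94–137 m: −αΔT+βΔS = −(2.2 × 10⁻⁴)(+7.5)+(7.6 × 10⁻⁴)(+0.96) = -9.2 × 10⁻⁴ → UNSTABLE
  137–173 m: −αΔT+βΔS = −(2.2 × 10⁻⁴)(-2.6)+(7.6 × 10⁻⁴)(-0.08) = 5.1 × 10⁻⁴ → stable
The 94–137 m interval has Δρ < 0: lighter water underlies denser water.

94–137 m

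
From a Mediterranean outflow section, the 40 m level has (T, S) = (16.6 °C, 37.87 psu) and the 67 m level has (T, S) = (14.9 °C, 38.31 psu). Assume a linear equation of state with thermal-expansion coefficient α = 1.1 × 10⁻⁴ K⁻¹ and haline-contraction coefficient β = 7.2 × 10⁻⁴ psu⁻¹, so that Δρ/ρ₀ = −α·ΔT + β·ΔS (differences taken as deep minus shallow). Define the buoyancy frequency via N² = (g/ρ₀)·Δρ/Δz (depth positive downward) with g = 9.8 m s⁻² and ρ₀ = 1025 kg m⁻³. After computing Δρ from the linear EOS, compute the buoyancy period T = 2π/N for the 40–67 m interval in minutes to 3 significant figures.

7.74 min

ΔT = -1.7 K, ΔS = +0.44 psu (deep − shallow).
Δρ/ρ₀ = −αΔT + βΔS = 1.87 × 10⁻⁴ + 3.168 × 10⁻⁴ = 5.038 × 10⁻⁴, so Δρ ≈ 0.5164 kg m⁻³.
N² = (g/ρ₀)·Δρ/Δz = g·(Δρ/ρ₀)/Δz = 9.8 × 5.038 × 10⁻⁴ / 27 = 1.8286 × 10⁻⁴ s⁻².
N = √(1.8286 × 10⁻⁴) = 0.013523 rad s⁻¹ → T = 2π/N = 464.63 s = 7.7438 min ≈ 7.74 min.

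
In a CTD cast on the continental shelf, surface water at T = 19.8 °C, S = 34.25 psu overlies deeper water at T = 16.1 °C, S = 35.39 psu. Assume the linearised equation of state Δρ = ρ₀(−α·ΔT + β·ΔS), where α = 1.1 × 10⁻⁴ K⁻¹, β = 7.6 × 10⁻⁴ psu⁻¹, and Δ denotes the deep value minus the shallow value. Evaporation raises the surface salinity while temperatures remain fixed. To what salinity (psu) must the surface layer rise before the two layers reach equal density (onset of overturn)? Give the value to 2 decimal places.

35.93 psu

Neutral buoyancy requires −α(T_deep − T_surf) + β(S_deep − S_surf′) = 0.
S_surf′ = S_deep − (α/β)·ΔT = 35.39 − (1.1 × 10⁻⁴/7.6 × 10⁻⁴)·(-3.7) = 35.9255 psu.
Increase required: 35.9255 − 34.25 = 1.6755 psu.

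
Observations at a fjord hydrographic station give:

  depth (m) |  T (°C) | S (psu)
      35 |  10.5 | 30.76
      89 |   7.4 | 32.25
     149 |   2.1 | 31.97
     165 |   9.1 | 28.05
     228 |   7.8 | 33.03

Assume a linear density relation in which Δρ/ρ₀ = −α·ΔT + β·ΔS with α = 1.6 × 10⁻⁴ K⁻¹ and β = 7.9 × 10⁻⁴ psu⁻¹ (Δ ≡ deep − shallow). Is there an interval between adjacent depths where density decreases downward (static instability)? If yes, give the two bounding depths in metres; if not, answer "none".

Evaluate Δρ/ρ₀ = −αΔT + βΔS across each adjacent pair:
  35–89 m: −αΔT+βΔS = −(1.6 × 10⁻⁴)(-3.1)+(7.9 × 10⁻⁴)(+1.49) = 1.7 × 10⁻³ → stable
  89–149 m: −αΔT+βΔS = −(1.6 × 10⁻⁴)(-5.3)+(7.9 × 10⁻⁴)(-0.28) = 6.3 × 10⁻⁴ → stable
  149–165 m: −αΔT+βΔS = −(1.6 × 10⁻⁴)(+7.0)+(7.9 × 10⁻⁴)(-3.92) = -4.2 × 10⁻³ → UNSTABLE
  165–228 m: −αΔT+βΔS = −(1.6 × 10⁻⁴)(-1.3)+(7.9 × 10⁻⁴)(+4.98) = 4.1 × 10⁻³ → stable
The 149–165 m interval has Δρ < 0: lighter water underlies denser water.

149–165 m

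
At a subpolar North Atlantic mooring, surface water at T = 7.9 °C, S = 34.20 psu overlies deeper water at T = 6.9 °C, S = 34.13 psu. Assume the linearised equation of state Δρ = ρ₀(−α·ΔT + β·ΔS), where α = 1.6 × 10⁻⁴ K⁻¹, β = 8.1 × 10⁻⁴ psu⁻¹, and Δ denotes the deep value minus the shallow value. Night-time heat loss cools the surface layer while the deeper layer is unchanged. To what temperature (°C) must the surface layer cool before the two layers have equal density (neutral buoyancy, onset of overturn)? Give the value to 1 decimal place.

7.3 °C

Neutral buoyancy requires Δρ = 0, i.e. −α(T_deep − T_surf′) + β(S_deep − S_surf) = 0.
T_surf′ = T_deep − (β/α)·ΔS = 6.9 − (8.1 × 10⁻⁴/1.6 × 10⁻⁴)·(-0.07) = 7.254 °C.
Cooling required: 7.9 − (7.254) = 0.646 °C.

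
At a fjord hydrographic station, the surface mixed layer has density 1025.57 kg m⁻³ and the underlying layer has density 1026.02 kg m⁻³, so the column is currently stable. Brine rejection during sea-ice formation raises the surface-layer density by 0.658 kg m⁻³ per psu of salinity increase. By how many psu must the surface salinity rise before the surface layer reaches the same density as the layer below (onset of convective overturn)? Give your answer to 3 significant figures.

Density deficit of the surface layer: 1026.02 − 1025.57 = 0.45 kg m⁻³.
Required change = 0.45 / 0.658 = 0.684 psu.

0.684 psu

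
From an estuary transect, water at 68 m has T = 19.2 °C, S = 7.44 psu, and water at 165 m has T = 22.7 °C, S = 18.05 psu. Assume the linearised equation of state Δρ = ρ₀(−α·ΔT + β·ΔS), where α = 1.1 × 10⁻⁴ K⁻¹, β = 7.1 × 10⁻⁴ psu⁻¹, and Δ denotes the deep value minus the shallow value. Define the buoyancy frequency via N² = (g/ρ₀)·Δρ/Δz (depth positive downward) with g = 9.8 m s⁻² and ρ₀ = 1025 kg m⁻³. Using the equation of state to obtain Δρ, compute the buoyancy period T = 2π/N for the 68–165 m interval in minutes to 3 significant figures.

3.90 min

ΔT = +3.5 K, ΔS = +10.61 psu (deep − shallow).
Δρ/ρ₀ = −αΔT + βΔS = -3.85 × 10⁻⁴ + 7.5331 × 10⁻³ = 7.1481 × 10⁻³, so Δρ ≈ 7.327 kg m⁻³.
N² = (g/ρ₀)·Δρ/Δz = g·(Δρ/ρ₀)/Δz = 9.8 × 7.1481 × 10⁻³ / 97 = 7.2218 × 10⁻⁴ s⁻².
N = √(7.2218 × 10⁻⁴) = 0.026873 rad s⁻¹ → T = 2π/N = 233.81 s = 3.8968 min ≈ 3.90 min.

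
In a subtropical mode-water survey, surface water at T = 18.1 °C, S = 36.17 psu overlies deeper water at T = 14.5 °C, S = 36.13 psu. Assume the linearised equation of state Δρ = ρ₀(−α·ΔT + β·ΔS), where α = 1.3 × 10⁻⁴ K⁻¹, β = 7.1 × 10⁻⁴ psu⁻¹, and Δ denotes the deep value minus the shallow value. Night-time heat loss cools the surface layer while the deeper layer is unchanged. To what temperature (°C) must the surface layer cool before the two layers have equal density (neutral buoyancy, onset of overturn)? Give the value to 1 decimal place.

14.7 °C

Neutral buoyancy requires Δρ = 0, i.e. −α(T_deep − T_surf′) + β(S_deep − S_surf) = 0.
T_surf′ = T_deep − (β/α)·ΔS = 14.5 − (7.1 × 10⁻⁴/1.3 × 10⁻⁴)·(-0.04) = 14.718 °C.
Cooling required: 18.1 − (14.718) = 3.382 °C.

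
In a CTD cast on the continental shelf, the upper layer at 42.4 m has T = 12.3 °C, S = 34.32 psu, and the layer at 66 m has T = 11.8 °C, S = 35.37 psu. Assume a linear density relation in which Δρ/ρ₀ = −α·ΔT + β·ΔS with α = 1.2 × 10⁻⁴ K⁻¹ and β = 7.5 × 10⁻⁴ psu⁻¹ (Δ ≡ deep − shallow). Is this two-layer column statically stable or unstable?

stable

ΔT = 11.8 − 12.3 = -0.5 K and ΔS = 35.37 − 34.32 = +1.05 psu (deep − shallow).
−αΔT = 6.00 × 10⁻⁵; βΔS = 7.875 × 10⁻⁴; sum Δρ/ρ₀ = 8.475 × 10⁻⁴.
Δρ/ρ₀ > 0, so Δρ > 0: deeper water is denser → statically stable.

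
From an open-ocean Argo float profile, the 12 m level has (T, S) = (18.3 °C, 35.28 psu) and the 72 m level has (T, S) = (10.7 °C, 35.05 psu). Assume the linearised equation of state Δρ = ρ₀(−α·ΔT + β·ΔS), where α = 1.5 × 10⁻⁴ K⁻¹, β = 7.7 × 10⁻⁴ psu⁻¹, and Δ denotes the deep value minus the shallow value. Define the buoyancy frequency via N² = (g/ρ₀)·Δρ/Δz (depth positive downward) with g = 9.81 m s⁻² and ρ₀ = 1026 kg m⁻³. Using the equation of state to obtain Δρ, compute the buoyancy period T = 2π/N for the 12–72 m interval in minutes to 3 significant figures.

8.35 min

ΔT = -7.6 K, ΔS = -0.23 psu (deep − shallow).
Δρ/ρ₀ = −αΔT + βΔS = 1.14 × 10⁻³ − 1.771 × 10⁻⁴ = 9.629 × 10⁻⁴, so Δρ ≈ 0.9879 kg m⁻³.
N² = (g/ρ₀)·Δρ/Δz = g·(Δρ/ρ₀)/Δz = 9.81 × 9.629 × 10⁻⁴ / 60 = 1.5743 × 10⁻⁴ s⁻².
N = √(1.5743 × 10⁻⁴) = 0.012547 rad s⁻¹ → T = 2π/N = 500.77 s = 8.3462 min ≈ 8.35 min.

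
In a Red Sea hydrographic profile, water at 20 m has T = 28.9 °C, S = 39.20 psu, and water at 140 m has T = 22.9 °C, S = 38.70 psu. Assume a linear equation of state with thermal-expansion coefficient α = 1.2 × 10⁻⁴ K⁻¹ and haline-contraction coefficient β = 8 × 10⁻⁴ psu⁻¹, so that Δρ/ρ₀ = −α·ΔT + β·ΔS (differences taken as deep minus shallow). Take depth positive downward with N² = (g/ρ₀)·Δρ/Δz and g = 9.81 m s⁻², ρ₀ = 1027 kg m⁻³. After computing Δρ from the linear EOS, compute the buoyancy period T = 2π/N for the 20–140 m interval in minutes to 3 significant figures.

20.5 min

ΔT = -6.0 K, ΔS = -0.50 psu (deep − shallow).
Δρ/ρ₀ = −αΔT + βΔS = 7.20 × 10⁻⁴ − 4.00 × 10⁻⁴ = 3.20 × 10⁻⁴, so Δρ ≈ 0.3286 kg m⁻³.
N² = (g/ρ₀)·Δρ/Δz = g·(Δρ/ρ₀)/Δz = 9.81 × 3.20 × 10⁻⁴ / 120 = 2.6160 × 10⁻⁵ s⁻².
N = √(2.6160 × 10⁻⁵) = 5.1147 × 10⁻³ rad s⁻¹ → T = 2π/N = 1.2285 × 10³ s = 20.475 min ≈ 20.5 min.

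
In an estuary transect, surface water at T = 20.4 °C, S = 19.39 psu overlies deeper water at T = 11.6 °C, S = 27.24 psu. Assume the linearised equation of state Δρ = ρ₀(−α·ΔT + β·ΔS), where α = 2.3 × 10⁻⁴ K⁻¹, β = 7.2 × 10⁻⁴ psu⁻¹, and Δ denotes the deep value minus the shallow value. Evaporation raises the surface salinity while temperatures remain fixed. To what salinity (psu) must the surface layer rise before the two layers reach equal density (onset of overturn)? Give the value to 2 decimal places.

30.05 psu

Neutral buoyancy requires −α(T_deep − T_surf) + β(S_deep − S_surf′) = 0.
S_surf′ = S_deep − (α/β)·ΔT = 27.24 − (2.3 × 10⁻⁴/7.2 × 10⁻⁴)·(-8.8) = 30.0511 psu.
Increase required: 30.0511 − 19.39 = 10.6611 psu.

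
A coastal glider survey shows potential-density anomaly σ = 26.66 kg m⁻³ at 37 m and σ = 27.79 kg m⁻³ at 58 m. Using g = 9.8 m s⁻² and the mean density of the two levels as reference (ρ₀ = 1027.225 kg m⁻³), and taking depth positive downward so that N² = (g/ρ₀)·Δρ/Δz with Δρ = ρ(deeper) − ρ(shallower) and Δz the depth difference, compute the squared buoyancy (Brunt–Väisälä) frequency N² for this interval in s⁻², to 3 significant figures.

5.13 × 10⁻⁴ s⁻²

Δρ = 1027.79 − 1026.66 = 1.13 kg m⁻³ over Δz = 58 − 37 = 21 m.
N² = (9.8/1027.225) × (1.13/21) = 5.1336 × 10⁻⁴ s⁻² ≈ 5.13 × 10⁻⁴ s⁻².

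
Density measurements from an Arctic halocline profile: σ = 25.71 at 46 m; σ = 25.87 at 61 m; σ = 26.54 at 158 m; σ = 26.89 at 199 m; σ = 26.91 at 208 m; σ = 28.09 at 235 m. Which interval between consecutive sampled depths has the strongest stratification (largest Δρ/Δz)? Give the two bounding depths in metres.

Compute the density gradient over each adjacent pair:
  46–61 m: Δρ/Δz = 0.16/15 = 0.011 kg m⁻⁴
  61–158 m: Δρ/Δz = 0.67/97 = 6.9 × 10⁻³ kg m⁻⁴
  158–199 m: Δρ/Δz = 0.35/41 = 8.5 × 10⁻³ kg m⁻⁴
  199–208 m: Δρ/Δz = 0.02/9 = 2.2 × 10⁻³ kg m⁻⁴
  208–235 m: Δρ/Δz = 1.18/27 = 0.044 kg m⁻⁴
The largest gradient is in the 208–235 m interval — the pycnocline.

208–235 m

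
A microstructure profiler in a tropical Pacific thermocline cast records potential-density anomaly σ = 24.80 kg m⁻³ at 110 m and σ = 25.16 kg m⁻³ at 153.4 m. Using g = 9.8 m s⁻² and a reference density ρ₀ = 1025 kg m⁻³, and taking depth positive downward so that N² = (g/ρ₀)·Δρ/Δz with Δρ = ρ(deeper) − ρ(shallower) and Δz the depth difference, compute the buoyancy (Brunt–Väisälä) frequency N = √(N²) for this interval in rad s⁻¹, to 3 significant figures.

Δρ = 1025.16 − 1024.80 = 0.36 kg m⁻³ over Δz = 153.4 − 110 = 43.4 m.
N² = (9.8/1025) × (0.36/43.4) = 7.9308 × 10⁻⁵ s⁻².
N = √(7.9308 × 10⁻⁵) = 8.9055 × 10⁻³ rad s⁻¹ ≈ 8.91 × 10⁻³ rad s⁻¹.

8.91 × 10⁻³ rad s⁻¹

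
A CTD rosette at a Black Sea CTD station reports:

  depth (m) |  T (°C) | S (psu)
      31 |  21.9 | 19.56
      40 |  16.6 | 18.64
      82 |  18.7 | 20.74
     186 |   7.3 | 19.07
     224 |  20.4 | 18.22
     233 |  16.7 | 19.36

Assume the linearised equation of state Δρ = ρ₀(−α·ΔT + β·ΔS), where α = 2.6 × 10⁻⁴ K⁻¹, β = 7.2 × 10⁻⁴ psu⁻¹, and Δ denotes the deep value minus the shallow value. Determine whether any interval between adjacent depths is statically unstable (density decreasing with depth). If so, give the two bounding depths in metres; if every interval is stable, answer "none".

Evaluate Δρ/ρ₀ = −αΔT + βΔS across each adjacent pair:
  31–40 m: −αΔT+βΔS = −(2.6 × 10⁻⁴)(-5.3)+(7.2 × 10⁻⁴)(-0.92) = 7.2 × 10⁻⁴ → stable
  40–82 m: −αΔT+βΔS = −(2.6 × 10⁻⁴)(+2.1)+(7.2 × 10⁻⁴)(+2.10) = 9.7 × 10⁻⁴ → stable
  82–186 m: −αΔT+βΔS = −(2.6 × 10⁻⁴)(-11.4)+(7.2 × 10⁻⁴)(-1.67) = 1.8 × 10⁻³ → stable
  186–224 m: −αΔT+βΔS = −(2.6 × 10⁻⁴)(+13.1)+(7.2 × 10⁻⁴)(-0.85) = -4.0 × 10⁻³ → UNSTABLE
  224–233 m: −αΔT+βΔS = −(2.6 × 10⁻⁴)(-3.7)+(7.2 × 10⁻⁴)(+1.14) = 1.8 × 10⁻³ → stable
The 186–224 m interval has Δρ < 0: lighter water underlies denser water.

186–224 m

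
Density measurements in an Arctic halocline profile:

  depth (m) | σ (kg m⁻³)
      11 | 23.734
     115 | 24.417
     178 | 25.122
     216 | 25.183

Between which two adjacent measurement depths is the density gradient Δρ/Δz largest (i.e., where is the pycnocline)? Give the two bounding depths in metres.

115–178 m

Compute the density gradient over each adjacent pair:
  11–115 m: Δρ/Δz = 0.683/104 = 6.6 × 10⁻³ kg m⁻⁴
  115–178 m: Δρ/Δz = 0.705/63 = 0.011 kg m⁻⁴
  178–216 m: Δρ/Δz = 0.061/38 = 1.6 × 10⁻³ kg m⁻⁴
The largest gradient is in the 115–178 m interval — the pycnocline.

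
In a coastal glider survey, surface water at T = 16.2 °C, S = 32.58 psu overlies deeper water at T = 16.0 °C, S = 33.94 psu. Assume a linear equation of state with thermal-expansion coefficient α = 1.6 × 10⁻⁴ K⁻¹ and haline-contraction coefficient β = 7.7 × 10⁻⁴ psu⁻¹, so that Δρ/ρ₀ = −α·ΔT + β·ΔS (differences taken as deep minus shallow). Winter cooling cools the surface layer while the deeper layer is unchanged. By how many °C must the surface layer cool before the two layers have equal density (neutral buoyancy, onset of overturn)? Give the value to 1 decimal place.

6.7 °C

Neutral buoyancy requires Δρ = 0, i.e. −α(T_deep − T_surf′) + β(S_deep − S_surf) = 0.
T_surf′ = T_deep − (β/α)·ΔS = 16.0 − (7.7 × 10⁻⁴/1.6 × 10⁻⁴)·(+1.36) = 9.455 °C.
Cooling required: 16.2 − (9.455) = 6.745 °C.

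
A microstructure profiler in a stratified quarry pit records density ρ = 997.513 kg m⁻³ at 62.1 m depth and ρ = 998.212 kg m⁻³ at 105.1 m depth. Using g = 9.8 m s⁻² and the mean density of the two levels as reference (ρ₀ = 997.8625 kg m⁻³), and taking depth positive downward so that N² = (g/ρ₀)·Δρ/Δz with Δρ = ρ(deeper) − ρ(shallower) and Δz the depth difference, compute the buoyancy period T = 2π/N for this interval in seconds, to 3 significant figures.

497 s

Δρ = 998.212 − 997.513 = 0.699 kg m⁻³ over Δz = 105.1 − 62.1 = 43 m.
N² = (9.8/997.8625) × (0.699/43) = 1.5965 × 10⁻⁴ s⁻².
N = √(1.5965 × 10⁻⁴) = 0.012635 rad s⁻¹, so T = 2π/N = 497.28 s ≈ 497 s.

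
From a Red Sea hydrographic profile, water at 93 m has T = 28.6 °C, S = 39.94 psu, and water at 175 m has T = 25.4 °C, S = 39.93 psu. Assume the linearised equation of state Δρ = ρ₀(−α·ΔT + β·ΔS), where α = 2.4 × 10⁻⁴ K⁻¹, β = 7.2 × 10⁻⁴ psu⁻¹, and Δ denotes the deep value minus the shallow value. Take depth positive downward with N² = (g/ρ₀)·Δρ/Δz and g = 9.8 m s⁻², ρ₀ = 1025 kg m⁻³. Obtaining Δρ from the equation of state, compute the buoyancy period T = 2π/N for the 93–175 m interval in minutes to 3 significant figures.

11.0 min

ΔT = -3.2 K, ΔS = -0.01 psu (deep − shallow).
Δρ/ρ₀ = −αΔT + βΔS = 7.68 × 10⁻⁴ − 7.20 × 10⁻⁶ = 7.608 × 10⁻⁴, so Δρ ≈ 0.7798 kg m⁻³.
N² = (g/ρ₀)·Δρ/Δz = g·(Δρ/ρ₀)/Δz = 9.8 × 7.608 × 10⁻⁴ / 82 = 9.0925 × 10⁻⁵ s⁻².
N = √(9.0925 × 10⁻⁵) = 9.5355 × 10⁻³ rad s⁻¹ → T = 2π/N = 658.93 s = 10.982 min ≈ 11.0 min.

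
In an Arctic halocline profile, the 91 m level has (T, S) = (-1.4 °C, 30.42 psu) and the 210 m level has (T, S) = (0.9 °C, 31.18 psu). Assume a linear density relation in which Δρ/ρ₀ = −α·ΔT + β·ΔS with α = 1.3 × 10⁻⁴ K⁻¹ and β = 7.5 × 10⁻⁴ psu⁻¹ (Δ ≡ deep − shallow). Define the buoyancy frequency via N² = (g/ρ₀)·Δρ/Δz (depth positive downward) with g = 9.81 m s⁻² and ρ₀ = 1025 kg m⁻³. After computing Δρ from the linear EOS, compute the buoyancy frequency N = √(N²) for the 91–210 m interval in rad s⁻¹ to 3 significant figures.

4.73 × 10⁻³ rad s⁻¹

ΔT = +2.3 K, ΔS = +0.76 psu (deep − shallow).
Δρ/ρ₀ = −αΔT + βΔS = -2.99 × 10⁻⁴ + 5.70 × 10⁻⁴ = 2.71 × 10⁻⁴, so Δρ ≈ 0.2778 kg m⁻³.
N² = (g/ρ₀)·Δρ/Δz = g·(Δρ/ρ₀)/Δz = 9.81 × 2.71 × 10⁻⁴ / 119 = 2.2340 × 10⁻⁵ s⁻².
N = √(2.2340 × 10⁻⁵) = 4.7265 × 10⁻³ rad s⁻¹ ≈ 4.73 × 10⁻³ rad s⁻¹.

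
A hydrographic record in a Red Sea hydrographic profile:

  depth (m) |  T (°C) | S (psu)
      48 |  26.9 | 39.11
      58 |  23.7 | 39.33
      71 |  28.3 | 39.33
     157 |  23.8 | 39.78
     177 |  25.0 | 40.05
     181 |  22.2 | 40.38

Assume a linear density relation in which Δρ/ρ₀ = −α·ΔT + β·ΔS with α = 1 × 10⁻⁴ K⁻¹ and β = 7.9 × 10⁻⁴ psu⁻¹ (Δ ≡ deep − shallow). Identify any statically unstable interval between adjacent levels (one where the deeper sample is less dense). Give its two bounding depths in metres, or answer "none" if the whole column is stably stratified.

58–71 m

Evaluate Δρ/ρ₀ = −αΔT + βΔS across each adjacent pair:
  48–58 m: −αΔT+βΔS = −(1 × 10⁻⁴)(-3.2)+(7.9 × 10⁻⁴)(+0.22) = 4.9 × 10⁻⁴ → stable
  58–71 m: −αΔT+βΔS = −(1 × 10⁻⁴)(+4.6)+(7.9 × 10⁻⁴)(+0.00) = -4.6 × 10⁻⁴ → UNSTABLE
  71–157 m: −αΔT+βΔS = −(1 × 10⁻⁴)(-4.5)+(7.9 × 10⁻⁴)(+0.45) = 8.1 × 10⁻⁴ → stable
  157–177 m: −αΔT+βΔS = −(1 × 10⁻⁴)(+1.2)+(7.9 × 10⁻⁴)(+0.27) = 9.3 × 10⁻⁵ → stable
  177–181 m: −αΔT+βΔS = −(1 × 10⁻⁴)(-2.8)+(7.9 × 10⁻⁴)(+0.33) = 5.4 × 10⁻⁴ → stable
The 58–71 m interval has Δρ < 0: lighter water underlies denser water.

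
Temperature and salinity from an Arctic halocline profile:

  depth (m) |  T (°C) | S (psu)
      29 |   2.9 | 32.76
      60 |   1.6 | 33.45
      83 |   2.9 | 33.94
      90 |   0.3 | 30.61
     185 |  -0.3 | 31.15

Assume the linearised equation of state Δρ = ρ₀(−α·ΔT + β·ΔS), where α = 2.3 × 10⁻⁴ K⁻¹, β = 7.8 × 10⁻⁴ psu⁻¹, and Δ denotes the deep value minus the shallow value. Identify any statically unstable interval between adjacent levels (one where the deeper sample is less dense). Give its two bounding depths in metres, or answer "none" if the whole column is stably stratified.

Evaluate Δρ/ρ₀ = −αΔT + βΔS across each adjacent pair:
  29–60 m: −αΔT+βΔS = −(2.3 × 10⁻⁴)(-1.3)+(7.8 × 10⁻⁴)(+0.69) = 8.4 × 10⁻⁴ → stable
  60–83 m: −αΔT+βΔS = −(2.3 × 10⁻⁴)(+1.3)+(7.8 × 10⁻⁴)(+0.49) = 8.3 × 10⁻⁵ → stable
  83–90 m: −αΔT+βΔS = −(2.3 × 10⁻⁴)(-2.6)+(7.8 × 10⁻⁴)(-3.33) = -2.0 × 10⁻³ → UNSTABLE
  90–185 m: −αΔT+βΔS = −(2.3 × 10⁻⁴)(-0.6)+(7.8 × 10⁻⁴)(+0.54) = 5.6 × 10⁻⁴ → stable
The 83–90 m interval has Δρ < 0: lighter water underlies denser water.

83–90 m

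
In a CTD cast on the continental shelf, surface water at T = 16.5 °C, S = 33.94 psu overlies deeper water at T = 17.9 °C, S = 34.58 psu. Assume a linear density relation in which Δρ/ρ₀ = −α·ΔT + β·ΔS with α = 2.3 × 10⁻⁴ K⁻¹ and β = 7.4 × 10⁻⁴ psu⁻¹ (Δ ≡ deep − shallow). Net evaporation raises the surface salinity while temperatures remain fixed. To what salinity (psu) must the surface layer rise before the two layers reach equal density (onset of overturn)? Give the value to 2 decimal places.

34.14 psu

Neutral buoyancy requires −α(T_deep − T_surf) + β(S_deep − S_surf′) = 0.
S_surf′ = S_deep − (α/β)·ΔT = 34.58 − (2.3 × 10⁻⁴/7.4 × 10⁻⁴)·(+1.4) = 34.1449 psu.
Increase required: 34.1449 − 33.94 = 0.2049 psu.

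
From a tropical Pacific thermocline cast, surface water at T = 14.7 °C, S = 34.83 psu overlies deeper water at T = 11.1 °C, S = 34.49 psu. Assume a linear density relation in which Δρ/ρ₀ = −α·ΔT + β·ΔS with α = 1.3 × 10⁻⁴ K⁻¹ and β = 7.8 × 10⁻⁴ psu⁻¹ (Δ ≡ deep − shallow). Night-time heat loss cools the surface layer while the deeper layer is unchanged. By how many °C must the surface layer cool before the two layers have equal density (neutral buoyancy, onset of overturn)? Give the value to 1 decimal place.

1.6 °C

Neutral buoyancy requires Δρ = 0, i.e. −α(T_deep − T_surf′) + β(S_deep − S_surf) = 0.
T_surf′ = T_deep − (β/α)·ΔS = 11.1 − (7.8 × 10⁻⁴/1.3 × 10⁻⁴)·(-0.34) = 13.140 °C.
Cooling required: 14.7 − (13.140) = 1.560 °C.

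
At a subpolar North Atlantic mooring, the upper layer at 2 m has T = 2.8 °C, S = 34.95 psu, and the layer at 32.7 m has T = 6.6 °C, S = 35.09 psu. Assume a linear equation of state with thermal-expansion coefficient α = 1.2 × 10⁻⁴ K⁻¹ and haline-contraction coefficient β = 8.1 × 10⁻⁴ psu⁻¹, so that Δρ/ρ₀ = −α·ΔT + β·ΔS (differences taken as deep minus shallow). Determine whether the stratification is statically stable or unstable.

ΔT = 6.6 − 2.8 = +3.8 K and ΔS = 35.09 − 34.95 = +0.14 psu (deep − shallow).
−αΔT = -4.56 × 10⁻⁴; βΔS = 1.134 × 10⁻⁴; sum Δρ/ρ₀ = -3.426 × 10⁻⁴.
Δρ/ρ₀ < 0, so Δρ < 0: deeper water is lighter → statically unstable; the column would overturn.

unstable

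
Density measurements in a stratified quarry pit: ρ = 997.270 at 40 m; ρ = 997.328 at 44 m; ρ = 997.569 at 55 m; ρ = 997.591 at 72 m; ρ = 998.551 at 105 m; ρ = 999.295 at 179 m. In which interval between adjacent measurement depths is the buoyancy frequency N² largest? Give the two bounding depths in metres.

72–105 m

Compute the density gradient over each adjacent pair:
  40–44 m: Δρ/Δz = 0.058/4 = 0.015 kg m⁻⁴
  44–55 m: Δρ/Δz = 0.241/11 = 0.022 kg m⁻⁴
  55–72 m: Δρ/Δz = 0.022/17 = 1.3 × 10⁻³ kg m⁻⁴
  72–105 m: Δρ/Δz = 0.960/33 = 0.029 kg m⁻⁴
  105–179 m: Δρ/Δz = 0.744/74 = 0.010 kg m⁻⁴
The largest gradient is in the 72–105 m interval — the pycnocline.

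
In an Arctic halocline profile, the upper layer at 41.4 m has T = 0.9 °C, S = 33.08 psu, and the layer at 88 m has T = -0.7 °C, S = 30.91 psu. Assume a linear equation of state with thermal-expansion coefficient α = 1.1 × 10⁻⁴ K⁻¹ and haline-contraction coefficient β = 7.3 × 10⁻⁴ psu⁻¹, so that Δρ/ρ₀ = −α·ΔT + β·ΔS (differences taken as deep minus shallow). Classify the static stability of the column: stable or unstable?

ΔT = -0.7 − 0.9 = -1.6 K and ΔS = 30.91 − 33.08 = -2.17 psu (deep − shallow).
−αΔT = 1.76 × 10⁻⁴; βΔS = -1.5841 × 10⁻³; sum Δρ/ρ₀ = -1.4081 × 10⁻³.
Δρ/ρ₀ < 0, so Δρ < 0: deeper water is lighter → statically unstable; the column would overturn.

unstable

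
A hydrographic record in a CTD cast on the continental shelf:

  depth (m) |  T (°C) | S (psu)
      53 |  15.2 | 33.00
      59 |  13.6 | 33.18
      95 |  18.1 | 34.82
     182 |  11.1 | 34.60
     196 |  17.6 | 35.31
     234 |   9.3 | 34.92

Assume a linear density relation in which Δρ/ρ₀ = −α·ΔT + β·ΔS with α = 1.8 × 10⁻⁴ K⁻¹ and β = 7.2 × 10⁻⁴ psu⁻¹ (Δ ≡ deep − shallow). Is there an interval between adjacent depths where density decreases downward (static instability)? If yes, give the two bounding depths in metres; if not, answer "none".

182–196 m

Evaluate Δρ/ρ₀ = −αΔT + βΔS across each adjacent pair:
  53–59 m: −αΔT+βΔS = −(1.8 × 10⁻⁴)(-1.6)+(7.2 × 10⁻⁴)(+0.18) = 4.2 × 10⁻⁴ → stable
  59–95 m: −αΔT+βΔS = −(1.8 × 10⁻⁴)(+4.5)+(7.2 × 10⁻⁴)(+1.64) = 3.7 × 10⁻⁴ → stable
  95–182 m: −αΔT+βΔS = −(1.8 × 10⁻⁴)(-7.0)+(7.2 × 10⁻⁴)(-0.22) = 1.1 × 10⁻³ → stable
  182–196 m: −αΔT+βΔS = −(1.8 × 10⁻⁴)(+6.5)+(7.2 × 10⁻⁴)(+0.71) = -6.6 × 10⁻⁴ → UNSTABLE
  196–234 m: −αΔT+βΔS = −(1.8 × 10⁻⁴)(-8.3)+(7.2 × 10⁻⁴)(-0.39) = 1.2 × 10⁻³ → stable
The 182–196 m interval has Δρ < 0: lighter water underlies denser water.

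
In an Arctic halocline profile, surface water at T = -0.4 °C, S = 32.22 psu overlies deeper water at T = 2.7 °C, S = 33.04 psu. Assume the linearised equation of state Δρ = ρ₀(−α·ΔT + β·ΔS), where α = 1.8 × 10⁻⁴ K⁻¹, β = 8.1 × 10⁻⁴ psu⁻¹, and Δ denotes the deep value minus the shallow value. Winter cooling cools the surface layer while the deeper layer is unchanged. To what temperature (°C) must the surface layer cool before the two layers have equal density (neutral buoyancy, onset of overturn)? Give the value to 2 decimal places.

-0.99 °C

Neutral buoyancy requires Δρ = 0, i.e. −α(T_deep − T_surf′) + β(S_deep − S_surf) = 0.
T_surf′ = T_deep − (β/α)·ΔS = 2.7 − (8.1 × 10⁻⁴/1.8 × 10⁻⁴)·(+0.82) = -0.9900 °C.
Cooling required: -0.4 − (-0.9900) = 0.5900 °C.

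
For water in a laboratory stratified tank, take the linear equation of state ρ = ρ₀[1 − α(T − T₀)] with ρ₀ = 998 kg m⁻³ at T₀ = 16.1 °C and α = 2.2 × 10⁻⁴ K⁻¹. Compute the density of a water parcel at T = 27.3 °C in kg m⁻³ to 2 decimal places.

T − T₀ = +11.2 K.
Bracket = 1 − α·(+11.2) = 1 + (-2.464 × 10⁻³) = 0.9975360.
ρ = 998 × 0.9975360 = 995.54 kg m⁻³.

995.54 kg m⁻³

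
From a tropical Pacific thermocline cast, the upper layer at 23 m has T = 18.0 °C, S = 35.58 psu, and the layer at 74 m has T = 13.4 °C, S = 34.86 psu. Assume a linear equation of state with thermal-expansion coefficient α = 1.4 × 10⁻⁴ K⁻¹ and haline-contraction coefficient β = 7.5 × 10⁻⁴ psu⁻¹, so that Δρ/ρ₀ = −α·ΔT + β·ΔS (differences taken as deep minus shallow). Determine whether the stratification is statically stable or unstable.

ΔT = 13.4 − 18.0 = -4.6 K and ΔS = 34.86 − 35.58 = -0.72 psu (deep − shallow).
−αΔT = 6.44 × 10⁻⁴; βΔS = -5.40 × 10⁻⁴; sum Δρ/ρ₀ = 1.04 × 10⁻⁴.
Δρ/ρ₀ > 0, so Δρ > 0: deeper water is denser → statically stable.

stable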